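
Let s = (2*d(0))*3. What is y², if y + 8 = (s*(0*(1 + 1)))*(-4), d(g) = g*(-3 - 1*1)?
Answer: 64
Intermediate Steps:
d(g) = -4*g (d(g) = g*(-3 - 1) = g*(-4) = -4*g)
s = 0 (s = (2*(-4*0))*3 = (2*0)*3 = 0*3 = 0)
y = -8 (y = -8 + (0*(0*(1 + 1)))*(-4) = -8 + (0*(0*2))*(-4) = -8 + (0*0)*(-4) = -8 + 0*(-4) = -8 + 0 = -8)
y² = (-8)² = 64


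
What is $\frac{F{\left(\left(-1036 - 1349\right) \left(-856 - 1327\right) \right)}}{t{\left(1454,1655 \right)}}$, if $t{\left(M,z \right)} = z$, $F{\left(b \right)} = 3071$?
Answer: $\frac{3071}{1655} \approx 1.8556$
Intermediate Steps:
$\frac{F{\left(\left(-1036 - 1349\right) \left(-856 - 1327\right) \right)}}{t{\left(1454,1655 \right)}} = \frac{3071}{1655}$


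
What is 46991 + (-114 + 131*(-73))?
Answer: 37314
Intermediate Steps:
46991 + (-114 + 131*(-73)) = 46991 + (-114 - 9563) = 46991 - 9677 = 37314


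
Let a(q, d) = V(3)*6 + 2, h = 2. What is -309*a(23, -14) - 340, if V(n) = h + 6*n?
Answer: -38038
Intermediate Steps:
V(n) = 2 + 6*n
a(q, d) = 122 (a(q, d) = (2 + 6*3)*6 + 2 = (2 + 18)*6 + 2 = 20*6 + 2 = 120 + 2 = 122)
-309*a(23, -14) - 340 = -309*122 - 340 = -37698 - 340 = -38038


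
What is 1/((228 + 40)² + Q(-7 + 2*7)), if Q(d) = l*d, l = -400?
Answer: 1/69024 ≈ 1.4488e-5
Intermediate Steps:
Q(d) = -400*d
1/((228 + 40)² + Q(-7 + 2*7)) = 1/((228 + 40)² - 400*(-7 + 2*7)) = 1/(268² - 400*(-7 + 14)) = 1/(71824 - 400*7) = 1/(71824 - 2800) = 1/69024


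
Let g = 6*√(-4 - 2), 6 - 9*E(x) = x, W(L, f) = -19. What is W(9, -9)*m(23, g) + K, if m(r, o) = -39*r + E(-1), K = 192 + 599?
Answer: 160373/9 ≈ 17819.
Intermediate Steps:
E(x) = ⅔ - x/9
K = 791
g = 6*I*√6 (g = 6*√(-6) = 6*(I*√6) = 6*I*√6 ≈ 14.697*I)
m(r, o) = 7/9 - 39*r (m(r, o) = -39*r + (⅔ - ⅑*(-1)) = -39*r + (⅔ + ⅑) = -39*r + 7/9 = 7/9 - 39*r)
W(9, -9)*m(23, g) + K = -19*(7/9 - 39*23) + 791 = -19*(7/9 - 897) + 791 = -19*(-8066/9) + 791 = 153254/9 + 791 = 160373/9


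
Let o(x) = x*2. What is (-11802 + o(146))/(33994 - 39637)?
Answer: 11510/5643 ≈ 2.0397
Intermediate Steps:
o(x) = 2*x
(-11802 + o(146))/(33994 - 39637) = (-11802 + 2*146)/(33994 - 39637) = (-11802 + 292)/(-5643) = -11510*(-1/5643) = 11510/5643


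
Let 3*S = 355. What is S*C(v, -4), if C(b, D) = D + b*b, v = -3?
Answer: 1775/3 ≈ 591.67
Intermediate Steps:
S = 355/3 (S = (⅓)*355 = 355/3 ≈ 118.33)
C(b, D) = D + b²
S*C(v, -4) = 355*(-4 + (-3)²)/3 = 355*(-4 + 9)/3 = (355/3)*5 = 1775/3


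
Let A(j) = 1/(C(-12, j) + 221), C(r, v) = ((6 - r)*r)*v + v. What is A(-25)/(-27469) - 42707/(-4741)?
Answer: 6564771585727/728770040284 ≈ 9.0080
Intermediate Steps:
C(r, v) = v + r*v*(6 - r) (C(r, v) = (r*(6 - r))*v + v = r*v*(6 - r) + v = v + r*v*(6 - r))
A(j) = 1/(221 - 215*j) (A(j) = 1/(j*(1 - 1*(-12)² + 6*(-12)) + 221) = 1/(j*(1 - 1*144 - 72) + 221) = 1/(j*(1 - 144 - 72) + 221) = 1/(j*(-215) + 221) = 1/(-215*j + 221) = 1/(221 - 215*j))
A(-25)/(-27469) - 42707/(-4741) = -1/(-221 + 215*(-25))/(-27469) - 42707/(-4741) = -1/(-221 - 5375)*(-1/27469) - 42707*(-1/4741) = -1/(-5596)*(-1/27469) + 42707/4741 = -1*(-1/5596)*(-1/27469) + 42707/4741 = (1/5596)*(-1/27469) + 42707/4741 = -1/153716524 + 42707/4741 = 6564771585727/728770040284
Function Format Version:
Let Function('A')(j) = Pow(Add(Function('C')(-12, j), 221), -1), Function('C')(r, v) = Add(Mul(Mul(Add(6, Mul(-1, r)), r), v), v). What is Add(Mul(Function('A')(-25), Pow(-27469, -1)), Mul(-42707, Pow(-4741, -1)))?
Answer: Rational(6564771585727, 728770040284) ≈ 9.0080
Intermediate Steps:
Function('C')(r, v) = Add(v, Mul(r, v, Add(6, Mul(-1, r)))) (Function('C')(r, v) = Add(Mul(Mul(r, Add(6, Mul(-1, r))), v), v) = Add(Mul(r, v, Add(6, Mul(-1, r))), v) = Add(v, Mul(r, v, Add(6, Mul(-1, r)))))
Function('A')(j) = Pow(Add(221, Mul(-215, j)), -1) (Function('A')(j) = Pow(Add(Mul(j, Add(1, Mul(-1, Pow(-12, 2)), Mul(6, -12))), 221), -1) = Pow(Add(Mul(j, Add(1, Mul(-1, 144), -72)), 221), -1) = Pow(Add(Mul(j, Add(1, -144, -72)), 221), -1) = Pow(Add(Mul(j, -215), 221), -1) = Pow(Add(Mul(-215, j), 221), -1) = Pow(Add(221, Mul(-215, j)), -1))
Add(Mul(Function('A')(-25), Pow(-27469, -1)), Mul(-42707, Pow(-4741, -1))) = Add(Mul(Mul(-1, Pow(Add(-221, Mul(215, -25)), -1)), Pow(-27469, -1)), Mul(-42707, Pow(-4741, -1))) = Add(Mul(Mul(-1, Pow(Add(-221, -5375), -1)), Rational(-1, 27469)), Mul(-42707, Rational(-1, 4741))) = Add(Mul(Mul(-1, Pow(-5596, -1)), Rational(-1, 27469)), Rational(42707, 4741)) = Add(Mul(Mul(-1, Rational(-1, 5596)), Rational(-1, 27469)), Rational(42707, 4741)) = Add(Mul(Rational(1, 5596), Rational(-1, 27469)), Rational(42707, 4741)) = Add(Rational(-1, 153716524), Rational(42707, 4741)) = Rational(6564771585727, 728770040284)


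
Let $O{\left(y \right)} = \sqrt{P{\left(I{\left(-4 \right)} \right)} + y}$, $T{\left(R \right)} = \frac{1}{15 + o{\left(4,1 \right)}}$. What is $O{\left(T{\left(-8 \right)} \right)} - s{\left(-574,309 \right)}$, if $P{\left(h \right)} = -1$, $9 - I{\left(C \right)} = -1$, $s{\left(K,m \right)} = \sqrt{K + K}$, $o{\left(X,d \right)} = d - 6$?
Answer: $\frac{i \left(- 20 \sqrt{287} + 3 \sqrt{10}\right)}{10} \approx - 32.933 i$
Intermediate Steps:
$o{\left(X,d \right)} = -6 + d$ ($o{\left(X,d \right)} = d - 6 = -6 + d$)
$s{\left(K,m \right)} = \sqrt{2} \sqrt{K}$ ($s{\left(K,m \right)} = \sqrt{2 K} = \sqrt{2} \sqrt{K}$)
$I{\left(C \right)} = 10$ ($I{\left(C \right)} = 9 - -1 = 9 + 1 = 10$)
$T{\left(R \right)} = \frac{1}{10}$ ($T{\left(R \right)} = \frac{1}{15 + \left(-6 + 1\right)} = \frac{1}{15 - 5} = \frac{1}{10}$)
$O{\left(y \right)} = \sqrt{-1 + y}$
$O{\left(T{\left(-8 \right)} \right)} - s{\left(-574,309 \right)} = \sqrt{-1 + \frac{1}{10}} - \sqrt{2} \sqrt{-574} = \sqrt{- \frac{9}{10}} - \sqrt{2} i \sqrt{574} = \frac{3 i \sqrt{10}}{10} - 2 i \sqrt{287} = - 2 i \sqrt{287} + \frac{3 i \sqrt{10}}{10}$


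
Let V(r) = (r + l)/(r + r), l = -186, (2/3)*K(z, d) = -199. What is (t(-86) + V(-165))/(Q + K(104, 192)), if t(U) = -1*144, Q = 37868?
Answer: -15723/4132645 ≈ -0.0038046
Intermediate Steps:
K(z, d) = -597/2 (K(z, d) = (3/2)*(-199) = -597/2)
t(U) = -144
V(r) = (-186 + r)/(2*r) (V(r) = (r - 186)/(r + r) = (-186 + r)/((2*r)) = (-186 + r)*(1/(2*r)) = (-186 + r)/(2*r))
(t(-86) + V(-165))/(Q + K(104, 192)) = (-144 + (1/2)*(-186 - 165)/(-165))/(37868 - 597/2) = (-144 + (1/2)*(-1/165)*(-351))/(75139/2) = (-144 + 117/110)*(2/75139) = -15723/110*2/75139 = -15723/4132645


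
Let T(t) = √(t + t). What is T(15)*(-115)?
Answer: -115*√30 ≈ -629.88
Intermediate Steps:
T(t) = √2*√t (T(t) = √(2*t) = √2*√t)
T(15)*(-115) = (√2*√15)*(-115) = √30*(-115) = -115*√30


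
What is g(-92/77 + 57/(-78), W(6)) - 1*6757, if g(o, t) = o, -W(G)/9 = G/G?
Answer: -13531369/2002 ≈ -6758.9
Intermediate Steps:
W(G) = -9 (W(G) = -9*G/G = -9*1 = -9)
g(-92/77 + 57/(-78), W(6)) - 1*6757 = (-92/77 + 57/(-78)) - 1*6757 = (-92*1/77 + 57*(-1/78)) - 6757 = (-92/77 - 19/26) - 6757 = -3855/2002 - 6757 = -13531369/2002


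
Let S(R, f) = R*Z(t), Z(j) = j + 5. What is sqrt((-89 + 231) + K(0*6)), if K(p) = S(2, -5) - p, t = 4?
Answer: 4*sqrt(10) ≈ 12.649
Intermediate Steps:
Z(j) = 5 + j
S(R, f) = 9*R (S(R, f) = R*(5 + 4) = R*9 = 9*R)
K(p) = 18 - p (K(p) = 9*2 - p = 18 - p)
sqrt((-89 + 231) + K(0*6)) = sqrt((-89 + 231) + (18 - 0*6)) = sqrt(142 + (18 - 1*0)) = sqrt(142 + (18 + 0)) = sqrt(142 + 18) = sqrt(160) = 4*sqrt(10)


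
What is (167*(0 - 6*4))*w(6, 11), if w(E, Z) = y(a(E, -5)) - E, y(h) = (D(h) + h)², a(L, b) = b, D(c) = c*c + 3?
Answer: -2096184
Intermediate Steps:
D(c) = 3 + c² (D(c) = c² + 3 = 3 + c²)
y(h) = (3 + h + h²)² (y(h) = ((3 + h²) + h)² = (3 + h + h²)²)
w(E, Z) = 529 - E (w(E, Z) = (3 - 5 + (-5)²)² - E = (3 - 5 + 25)² - E = 23² - E = 529 - E)
(167*(0 - 6*4))*w(6, 11) = (167*(0 - 6*4))*(529 - 1*6) = (167*(0 - 24))*(529 - 6) = (167*(-24))*523 = -4008*523 = -2096184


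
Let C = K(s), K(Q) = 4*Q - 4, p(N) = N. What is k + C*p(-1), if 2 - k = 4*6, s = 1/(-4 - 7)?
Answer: -194/11 ≈ -17.636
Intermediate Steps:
s = -1/11 (s = 1/(-11) = -1/11 ≈ -0.090909)
K(Q) = -4 + 4*Q
k = -22 (k = 2 - 4*6 = 2 - 1*24 = 2 - 24 = -22)
C = -48/11 (C = -4 + 4*(-1/11) = -4 - 4/11 = -48/11 ≈ -4.3636)
k + C*p(-1) = -22 - 48/11*(-1) = -22 + 48/11 = -194/11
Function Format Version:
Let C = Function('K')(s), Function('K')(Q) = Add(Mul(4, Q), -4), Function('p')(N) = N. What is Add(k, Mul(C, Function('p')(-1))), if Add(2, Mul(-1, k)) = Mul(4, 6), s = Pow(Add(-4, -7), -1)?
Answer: Rational(-194, 11) ≈ -17.636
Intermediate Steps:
s = Rational(-1, 11) (s = Pow(-11, -1) = Rational(-1, 11) ≈ -0.090909)
Function('K')(Q) = Add(-4, Mul(4, Q))
k = -22 (k = Add(2, Mul(-1, Mul(4, 6))) = Add(2, Mul(-1, 24)) = Add(2, -24) = -22)
C = Rational(-48, 11) (C = Add(-4, Mul(4, Rational(-1, 11))) = Add(-4, Rational(-4, 11)) = Rational(-48, 11) ≈ -4.3636)
Add(k, Mul(C, Function('p')(-1))) = Add(-22, Mul(Rational(-48, 11), -1)) = Add(-22, Rational(48, 11)) = Rational(-194, 11)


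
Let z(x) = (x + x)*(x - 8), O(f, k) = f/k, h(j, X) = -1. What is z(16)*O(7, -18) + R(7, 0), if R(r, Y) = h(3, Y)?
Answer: -905/9 ≈ -100.56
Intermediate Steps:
R(r, Y) = -1
z(x) = 2*x*(-8 + x) (z(x) = (2*x)*(-8 + x) = 2*x*(-8 + x))
z(16)*O(7, -18) + R(7, 0) = (2*16*(-8 + 16))*(7/(-18)) - 1 = (2*16*8)*(7*(-1/18)) - 1 = 256*(-7/18) - 1 = -896/9 - 1 = -905/9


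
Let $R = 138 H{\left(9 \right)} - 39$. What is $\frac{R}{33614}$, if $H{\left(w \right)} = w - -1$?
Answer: $\frac{1341}{33614} \approx 0.039894$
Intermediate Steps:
$H{\left(w \right)} = 1 + w$ ($H{\left(w \right)} = w + 1 = 1 + w$)
$R = 1341$ ($R = 138 \left(1 + 9\right) - 39 = 138 \cdot 10 - 39 = 1380 - 39 = 1341$)
$\frac{R}{33614} = \frac{1341}{33614}$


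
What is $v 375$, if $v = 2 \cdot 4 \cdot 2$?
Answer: $6000$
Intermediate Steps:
$v = 16$ ($v = 8 \cdot 2 = 16$)
$v 375 = 16 \cdot 375 = 6000$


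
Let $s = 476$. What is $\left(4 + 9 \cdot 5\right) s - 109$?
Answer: $23215$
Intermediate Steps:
$\left(4 + 9 \cdot 5\right) s - 109 = \left(4 + 9 \cdot 5\right) 476 - 109 = \left(4 + 45\right) 476 - 109 = 49 \cdot 476 - 109 = 23324 - 109 = 23215$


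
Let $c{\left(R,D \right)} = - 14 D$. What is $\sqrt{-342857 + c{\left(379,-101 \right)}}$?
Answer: $i \sqrt{341443} \approx 584.33 i$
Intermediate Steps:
$\sqrt{-342857 + c{\left(379,-101 \right)}} = \sqrt{-342857 - -1414} = \sqrt{-342857 + 1414} = \sqrt{-341443} = i \sqrt{341443}$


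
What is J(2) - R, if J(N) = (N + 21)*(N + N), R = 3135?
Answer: -3043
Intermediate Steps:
J(N) = 2*N*(21 + N) (J(N) = (21 + N)*(2*N) = 2*N*(21 + N))
J(2) - R = 2*2*(21 + 2) - 1*3135 = 2*2*23 - 3135 = 92 - 3135 = -3043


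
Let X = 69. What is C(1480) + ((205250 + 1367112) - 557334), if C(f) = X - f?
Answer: 1013617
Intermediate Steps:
C(f) = 69 - f
C(1480) + ((205250 + 1367112) - 557334) = (69 - 1*1480) + ((205250 + 1367112) - 557334) = (69 - 1480) + (1572362 - 557334) = -1411 + 1015028 = 1013617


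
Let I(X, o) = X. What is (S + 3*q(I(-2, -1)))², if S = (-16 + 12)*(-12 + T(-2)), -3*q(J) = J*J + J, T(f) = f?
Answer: 2916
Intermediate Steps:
q(J) = -J/3 - J²/3 (q(J) = -(J*J + J)/3 = -(J² + J)/3 = -(J + J²)/3 = -J/3 - J²/3)
S = 56 (S = (-16 + 12)*(-12 - 2) = -4*(-14) = 56)
(S + 3*q(I(-2, -1)))² = (56 + 3*(-⅓*(-2)*(1 - 2)))² = (56 + 3*(-⅓*(-2)*(-1)))² = (56 + 3*(-⅔))² = (56 - 2)² = 54² = 2916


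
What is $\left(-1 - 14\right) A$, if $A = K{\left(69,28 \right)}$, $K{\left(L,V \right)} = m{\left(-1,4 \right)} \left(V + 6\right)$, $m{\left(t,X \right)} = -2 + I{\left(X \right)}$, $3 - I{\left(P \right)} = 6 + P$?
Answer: $4590$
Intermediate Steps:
$I{\left(P \right)} = -3 - P$ ($I{\left(P \right)} = 3 - \left(6 + P\right) = -3 - P$)
$m{\left(t,X \right)} = -5 - X$ ($m{\left(t,X \right)} = -2 - \left(3 + X\right) = -5 - X$)
$K{\left(L,V \right)} = -54 - 9 V$ ($K{\left(L,V \right)} = \left(-5 - 4\right) \left(V + 6\right) = \left(-5 - 4\right) \left(6 + V\right) = - 9 \left(6 + V\right) = -54 - 9 V$)
$A = -306$ ($A = -54 - 252 = -306$)
$\left(-1 - 14\right) A = \left(-1 - 14\right) \left(-306\right) = \left(-15\right) \left(-306\right) = 4590$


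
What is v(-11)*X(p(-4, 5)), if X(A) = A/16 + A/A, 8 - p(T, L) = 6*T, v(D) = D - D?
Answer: 0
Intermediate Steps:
v(D) = 0
p(T, L) = 8 - 6*T
X(A) = 1 + A/16 (X(A) = A*(1/16) + 1 = A/16 + 1 = 1 + A/16)
v(-11)*X(p(-4, 5)) = 0*(1 + (8 - 6*(-4))/16) = 0*(1 + (8 + 24)/16) = 0*(1 + (1/16)*32) = 0*(1 + 2) = 0*3 = 0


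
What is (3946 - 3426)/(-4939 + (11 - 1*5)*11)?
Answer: -520/4873 ≈ -0.10671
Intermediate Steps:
(3946 - 3426)/(-4939 + (11 - 1*5)*11) = 520/(-4939 + (11 - 5)*11) = 520/(-4939 + 6*11) = 520/(-4939 + 66) = 520/(-4873) = 520*(-1/4873) = -520/4873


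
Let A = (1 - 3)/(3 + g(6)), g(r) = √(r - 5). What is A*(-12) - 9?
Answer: -3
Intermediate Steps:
g(r) = √(-5 + r)
A = -½ (A = (1 - 3)/(3 + √(-5 + 6)) = -2/(3 + √1) = -2/(3 + 1) = -2/4 = -2*¼ = -½ ≈ -0.50000)
A*(-12) - 9 = -½*(-12) - 9 = 6 - 9 = -3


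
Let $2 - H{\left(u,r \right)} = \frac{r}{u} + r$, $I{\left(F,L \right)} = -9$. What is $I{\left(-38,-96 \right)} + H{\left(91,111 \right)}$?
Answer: $- \frac{10849}{91} \approx -119.22$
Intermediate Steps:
$H{\left(u,r \right)} = 2 - r - \frac{r}{u}$ ($H{\left(u,r \right)} = 2 - \left(\frac{r}{u} + r\right) = 2 - \left(r + \frac{r}{u}\right) = 2 - r - \frac{r}{u}$)
$I{\left(-38,-96 \right)} + H{\left(91,111 \right)} = -9 - \left(109 + \frac{111}{91}\right) = -9 - \frac{10030}{91} = - \frac{10849}{91}$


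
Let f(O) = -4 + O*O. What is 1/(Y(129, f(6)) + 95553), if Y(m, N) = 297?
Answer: 1/95850 ≈ 1.0433e-5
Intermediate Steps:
f(O) = -4 + O**2
1/(Y(129, f(6)) + 95553) = 1/(297 + 95553) = 1/95850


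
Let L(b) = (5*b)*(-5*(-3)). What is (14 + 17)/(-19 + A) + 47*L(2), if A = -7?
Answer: 183269/26 ≈ 7048.8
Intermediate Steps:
L(b) = 75*b (L(b) = (5*b)*15 = 75*b)
(14 + 17)/(-19 + A) + 47*L(2) = (14 + 17)/(-19 - 7) + 47*(75*2) = 31/(-26) + 47*150 = 31*(-1/26) + 7050 = -31/26 + 7050 = 183269/26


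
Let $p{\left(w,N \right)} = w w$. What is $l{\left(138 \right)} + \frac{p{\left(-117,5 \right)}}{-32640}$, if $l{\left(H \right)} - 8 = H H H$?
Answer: $\frac{28593505837}{10880} \approx 2.6281 \cdot 10^{6}$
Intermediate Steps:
$p{\left(w,N \right)} = w^{2}$
$l{\left(H \right)} = 8 + H^{3}$ ($l{\left(H \right)} = 8 + H H H = 8 + H^{2} H = 8 + H^{3}$)
$l{\left(138 \right)} + \frac{p{\left(-117,5 \right)}}{-32640} = \left(8 + 138^{3}\right) + \frac{\left(-117\right)^{2}}{-32640} = \left(8 + 2628072\right) + 13689 \left(- \frac{1}{32640}\right) = 2628080 - \frac{4563}{10880} = \frac{28593505837}{10880}$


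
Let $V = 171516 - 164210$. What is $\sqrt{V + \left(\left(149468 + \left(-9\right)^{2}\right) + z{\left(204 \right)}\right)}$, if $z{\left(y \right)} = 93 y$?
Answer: $\sqrt{175827} \approx 419.32$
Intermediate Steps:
$V = 7306$
$\sqrt{V + \left(\left(149468 + \left(-9\right)^{2}\right) + z{\left(204 \right)}\right)} = \sqrt{7306 + \left(\left(149468 + \left(-9\right)^{2}\right) + 93 \cdot 204\right)} = \sqrt{7306 + \left(\left(149468 + 81\right) + 18972\right)} = \sqrt{7306 + \left(149549 + 18972\right)} = \sqrt{7306 + 168521} = \sqrt{175827}$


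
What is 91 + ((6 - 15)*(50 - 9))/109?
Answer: 9550/109 ≈ 87.615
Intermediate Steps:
91 + ((6 - 15)*(50 - 9))/109 = 91 + (-9*41)/109 = 91 + (1/109)*(-369) = 91 - 369/109 = 9550/109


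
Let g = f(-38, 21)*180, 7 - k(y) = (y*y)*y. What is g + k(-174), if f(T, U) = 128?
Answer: 5291071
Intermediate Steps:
k(y) = 7 - y**3 (k(y) = 7 - y*y*y = 7 - y**2*y = 7 - y**3)
g = 23040 (g = 128*180 = 23040)
g + k(-174) = 23040 + (7 - 1*(-174)**3) = 23040 + (7 - 1*(-5268024)) = 23040 + (7 + 5268024) = 23040 + 5268031 = 5291071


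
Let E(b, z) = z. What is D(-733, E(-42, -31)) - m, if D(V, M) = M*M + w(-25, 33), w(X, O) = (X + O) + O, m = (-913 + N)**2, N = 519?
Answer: -154234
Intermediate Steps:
m = 155236 (m = (-913 + 519)**2 = (-394)**2 = 155236)
w(X, O) = X + 2*O (w(X, O) = (O + X) + O = X + 2*O)
D(V, M) = 41 + M**2 (D(V, M) = M*M + (-25 + 2*33) = M**2 + (-25 + 66) = M**2 + 41 = 41 + M**2)
D(-733, E(-42, -31)) - m = (41 + (-31)**2) - 1*155236 = (41 + 961) - 155236 = 1002 - 155236 = -154234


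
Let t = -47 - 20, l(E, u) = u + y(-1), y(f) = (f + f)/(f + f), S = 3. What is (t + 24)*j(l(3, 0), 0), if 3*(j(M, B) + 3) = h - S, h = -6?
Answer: 258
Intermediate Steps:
y(f) = 1 (y(f) = (2*f)/((2*f)) = (2*f)*(1/(2*f)) = 1)
l(E, u) = 1 + u (l(E, u) = u + 1 = 1 + u)
j(M, B) = -6 (j(M, B) = -3 + (-6 - 1*3)/3 = -3 + (-6 - 3)/3 = -3 + (1/3)*(-9) = -3 - 3 = -6)
t = -67
(t + 24)*j(l(3, 0), 0) = (-67 + 24)*(-6) = -43*(-6) = 258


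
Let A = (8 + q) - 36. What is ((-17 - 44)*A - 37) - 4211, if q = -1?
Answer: -2479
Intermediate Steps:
A = -29 (A = (8 - 1) - 36 = 7 - 36 = -29)
((-17 - 44)*A - 37) - 4211 = ((-17 - 44)*(-29) - 37) - 4211 = (-61*(-29) - 37) - 4211 = (1769 - 37) - 4211 = 1732 - 4211 = -2479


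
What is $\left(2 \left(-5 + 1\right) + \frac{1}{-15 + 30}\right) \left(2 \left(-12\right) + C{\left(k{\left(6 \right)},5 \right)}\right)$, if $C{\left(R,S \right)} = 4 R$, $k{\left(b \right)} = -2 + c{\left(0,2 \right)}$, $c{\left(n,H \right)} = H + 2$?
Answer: $\frac{1904}{15} \approx 126.93$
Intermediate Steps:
$c{\left(n,H \right)} = 2 + H$
$k{\left(b \right)} = 2$ ($k{\left(b \right)} = -2 + \left(2 + 2\right) = -2 + 4 = 2$)
$\left(2 \left(-5 + 1\right) + \frac{1}{-15 + 30}\right) \left(2 \left(-12\right) + C{\left(k{\left(6 \right)},5 \right)}\right) = \left(2 \left(-5 + 1\right) + \frac{1}{-15 + 30}\right) \left(2 \left(-12\right) + 4 \cdot 2\right) = \left(2 \left(-4\right) + \frac{1}{15}\right) \left(-24 + 8\right) = \left(-8 + \frac{1}{15}\right) \left(-16\right) = \left(- \frac{119}{15}\right) \left(-16\right) = \frac{1904}{15}$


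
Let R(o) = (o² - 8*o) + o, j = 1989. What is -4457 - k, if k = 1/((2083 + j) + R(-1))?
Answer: -18184561/4080 ≈ -4457.0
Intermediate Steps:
R(o) = o² - 7*o
k = 1/4080 (k = 1/((2083 + 1989) - (-7 - 1)) = 1/(4072 - 1*(-8)) = 1/(4072 + 8) = 1/4080 ≈ 0.00024510)
-4457 - k = -4457 - 1*1/4080 = -4457 - 1/4080 = -18184561/4080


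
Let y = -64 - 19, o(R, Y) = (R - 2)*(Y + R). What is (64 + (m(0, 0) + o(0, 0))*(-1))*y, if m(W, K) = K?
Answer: -5312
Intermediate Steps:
o(R, Y) = (-2 + R)*(R + Y)
y = -83
(64 + (m(0, 0) + o(0, 0))*(-1))*y = (64 + (0 + (0**2 - 2*0 - 2*0 + 0*0))*(-1))*(-83) = (64 + (0 + (0 + 0 + 0 + 0))*(-1))*(-83) = (64 + (0 + 0)*(-1))*(-83) = (64 + 0*(-1))*(-83) = (64 + 0)*(-83) = 64*(-83) = -5312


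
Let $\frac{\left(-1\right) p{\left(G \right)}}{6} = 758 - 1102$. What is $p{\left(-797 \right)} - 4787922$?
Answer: $-4785858$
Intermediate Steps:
$p{\left(G \right)} = 2064$ ($p{\left(G \right)} = - 6 \left(758 - 1102\right) = \left(-6\right) \left(-344\right) = 2064$)
$p{\left(-797 \right)} - 4787922 = 2064 - 4787922 = -4785858$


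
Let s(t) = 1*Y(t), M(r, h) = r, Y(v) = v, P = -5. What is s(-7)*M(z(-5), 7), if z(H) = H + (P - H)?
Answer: 35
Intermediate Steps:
z(H) = -5 (z(H) = H + (-5 - H) = -5)
s(t) = t (s(t) = 1*t = t)
s(-7)*M(z(-5), 7) = -7*(-5) = 35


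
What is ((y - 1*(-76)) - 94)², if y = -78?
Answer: 9216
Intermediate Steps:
((y - 1*(-76)) - 94)² = ((-78 - 1*(-76)) - 94)² = ((-78 + 76) - 94)² = (-2 - 94)² = (-96)² = 9216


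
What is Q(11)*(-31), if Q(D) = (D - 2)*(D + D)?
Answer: -6138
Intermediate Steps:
Q(D) = 2*D*(-2 + D) (Q(D) = (-2 + D)*(2*D) = 2*D*(-2 + D))
Q(11)*(-31) = (2*11*(-2 + 11))*(-31) = (2*11*9)*(-31) = 198*(-31) = -6138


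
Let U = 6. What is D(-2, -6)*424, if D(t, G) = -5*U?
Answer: -12720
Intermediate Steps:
D(t, G) = -30 (D(t, G) = -5*6 = -30)
D(-2, -6)*424 = -30*424 = -12720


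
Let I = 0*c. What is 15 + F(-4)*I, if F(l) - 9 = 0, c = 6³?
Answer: 15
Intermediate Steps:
c = 216
F(l) = 9 (F(l) = 9 + 0 = 9)
I = 0 (I = 0*216 = 0)
15 + F(-4)*I = 15 + 9*0 = 15 + 0 = 15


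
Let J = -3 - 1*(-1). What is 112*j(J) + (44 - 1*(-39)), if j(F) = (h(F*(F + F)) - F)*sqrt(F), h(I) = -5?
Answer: 83 - 336*I*sqrt(2) ≈ 83.0 - 475.18*I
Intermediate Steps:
J = -2 (J = -3 + 1 = -2)
j(F) = sqrt(F)*(-5 - F) (j(F) = (-5 - F)*sqrt(F) = sqrt(F)*(-5 - F))
112*j(J) + (44 - 1*(-39)) = 112*(sqrt(-2)*(-5 - 1*(-2))) + (44 - 1*(-39)) = 112*((I*sqrt(2))*(-5 + 2)) + (44 + 39) = 112*((I*sqrt(2))*(-3)) + 83 = 112*(-3*I*sqrt(2)) + 83 = -336*I*sqrt(2) + 83 = 83 - 336*I*sqrt(2)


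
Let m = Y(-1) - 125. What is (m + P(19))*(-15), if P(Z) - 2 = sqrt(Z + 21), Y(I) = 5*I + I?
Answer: 1935 - 30*sqrt(10) ≈ 1840.1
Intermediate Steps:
Y(I) = 6*I
m = -131 (m = 6*(-1) - 125 = -6 - 125 = -131)
P(Z) = 2 + sqrt(21 + Z) (P(Z) = 2 + sqrt(Z + 21) = 2 + sqrt(21 + Z))
(m + P(19))*(-15) = (-131 + (2 + sqrt(21 + 19)))*(-15) = (-131 + (2 + sqrt(40)))*(-15) = (-131 + (2 + 2*sqrt(10)))*(-15) = (-129 + 2*sqrt(10))*(-15) = 1935 - 30*sqrt(10)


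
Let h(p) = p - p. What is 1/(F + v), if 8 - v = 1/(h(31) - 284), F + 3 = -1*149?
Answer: -284/40895 ≈ -0.0069446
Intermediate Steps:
h(p) = 0
F = -152 (F = -3 - 1*149 = -3 - 149 = -152)
v = 2273/284 (v = 8 - 1/(0 - 284) = 8 - 1/(-284) = 8 - 1*(-1/284) = 8 + 1/284 = 2273/284 ≈ 8.0035)
1/(F + v) = 1/(-152 + 2273/284) = 1/(-40895/284) = -284/40895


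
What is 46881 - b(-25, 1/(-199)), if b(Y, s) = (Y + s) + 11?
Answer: 9332106/199 ≈ 46895.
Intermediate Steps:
b(Y, s) = 11 + Y + s
46881 - b(-25, 1/(-199)) = 46881 - (11 - 25 + 1/(-199)) = 46881 - (11 - 25 - 1/199) = 46881 - 1*(-2787/199) = 46881 + 2787/199 = 9332106/199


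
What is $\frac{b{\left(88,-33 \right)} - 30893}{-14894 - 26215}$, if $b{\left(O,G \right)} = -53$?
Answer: $\frac{30946}{41109} \approx 0.75278$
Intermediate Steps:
$\frac{b{\left(88,-33 \right)} - 30893}{-14894 - 26215} = \frac{-53 - 30893}{-14894 - 26215} = - \frac{30946}{-41109} = \left(-30946\right) \left(- \frac{1}{41109}\right) = \frac{30946}{41109}$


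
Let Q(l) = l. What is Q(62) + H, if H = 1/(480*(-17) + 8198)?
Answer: 2357/38 ≈ 62.026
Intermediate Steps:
H = 1/38 (H = 1/(-8160 + 8198) = 1/38 ≈ 0.026316)
Q(62) + H = 62 + 1/38 = 2357/38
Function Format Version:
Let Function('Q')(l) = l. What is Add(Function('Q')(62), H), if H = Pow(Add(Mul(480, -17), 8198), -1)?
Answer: Rational(2357, 38) ≈ 62.026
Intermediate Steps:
H = Rational(1, 38) (H = Pow(Add(-8160, 8198), -1) = Pow(38, -1) = Rational(1, 38) ≈ 0.026316)
Add(Function('Q')(62), H) = Add(62, Rational(1, 38)) = Rational(2357, 38)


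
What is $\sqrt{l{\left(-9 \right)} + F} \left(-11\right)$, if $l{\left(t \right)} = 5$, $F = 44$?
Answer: $-77$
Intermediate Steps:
$\sqrt{l{\left(-9 \right)} + F} \left(-11\right) = \sqrt{5 + 44} \left(-11\right) = \sqrt{49} \left(-11\right) = 7 \left(-11\right) = -77$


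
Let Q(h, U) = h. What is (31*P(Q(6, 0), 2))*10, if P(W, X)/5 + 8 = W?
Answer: -3100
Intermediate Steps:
P(W, X) = -40 + 5*W
(31*P(Q(6, 0), 2))*10 = (31*(-40 + 5*6))*10 = (31*(-40 + 30))*10 = (31*(-10))*10 = -310*10 = -3100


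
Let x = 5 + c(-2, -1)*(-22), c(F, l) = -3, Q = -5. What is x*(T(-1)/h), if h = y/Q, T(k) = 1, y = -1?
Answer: 355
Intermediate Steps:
h = 1/5 (h = -1/(-5) = -1*(-1/5) = 1/5 ≈ 0.20000)
x = 71 (x = 5 - 3*(-22) = 5 + 66 = 71)
x*(T(-1)/h) = 71*(1/(1/5)) = 71*(5*1) = 71*5 = 355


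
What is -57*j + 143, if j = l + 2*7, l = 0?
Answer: -655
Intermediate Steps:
j = 14 (j = 0 + 2*7 = 0 + 14 = 14)
-57*j + 143 = -57*14 + 143 = -798 + 143 = -655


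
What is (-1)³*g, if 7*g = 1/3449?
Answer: -1/24143 ≈ -4.1420e-5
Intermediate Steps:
g = 1/24143 (g = (⅐)/3449 = (⅐)*(1/3449) = 1/24143 ≈ 4.1420e-5)
(-1)³*g = (-1)³*(1/24143) = -1*1/24143 = -1/24143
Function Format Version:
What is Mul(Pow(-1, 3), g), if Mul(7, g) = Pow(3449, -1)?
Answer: Rational(-1, 24143) ≈ -4.1420e-5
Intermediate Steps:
g = Rational(1, 24143) (g = Mul(Rational(1, 7), Pow(3449, -1)) = Mul(Rational(1, 7), Rational(1, 3449)) = Rational(1, 24143) ≈ 4.1420e-5)
Mul(Pow(-1, 3), g) = Mul(Pow(-1, 3), Rational(1, 24143)) = Mul(-1, Rational(1, 24143)) = Rational(-1, 24143)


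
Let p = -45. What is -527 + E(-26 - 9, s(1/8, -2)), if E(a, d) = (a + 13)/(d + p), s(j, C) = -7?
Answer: -13691/26 ≈ -526.58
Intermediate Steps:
E(a, d) = (13 + a)/(-45 + d) (E(a, d) = (a + 13)/(d - 45) = (13 + a)/(-45 + d))
-527 + E(-26 - 9, s(1/8, -2)) = -527 + (13 + (-26 - 9))/(-45 - 7) = -527 + (13 - 35)/(-52) = -527 - 1/52*(-22) = -527 + 11/26 = -13691/26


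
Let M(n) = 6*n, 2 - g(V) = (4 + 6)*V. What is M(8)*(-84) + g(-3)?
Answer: -4000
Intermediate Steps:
g(V) = 2 - 10*V (g(V) = 2 - (4 + 6)*V = 2 - 10*V)
M(8)*(-84) + g(-3) = (6*8)*(-84) + (2 - 10*(-3)) = 48*(-84) + (2 + 30) = -4032 + 32 = -4000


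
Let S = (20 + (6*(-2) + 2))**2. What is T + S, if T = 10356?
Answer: 10456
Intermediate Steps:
S = 100 (S = (20 + (-12 + 2))**2 = (20 - 10)**2 = 10**2 = 100)
T + S = 10356 + 100 = 10456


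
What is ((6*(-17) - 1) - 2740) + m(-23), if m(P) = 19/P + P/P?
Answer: -65385/23 ≈ -2842.8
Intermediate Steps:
m(P) = 1 + 19/P (m(P) = 19/P + 1 = 1 + 19/P)
((6*(-17) - 1) - 2740) + m(-23) = ((6*(-17) - 1) - 2740) + (19 - 23)/(-23) = ((-102 - 1) - 2740) - 1/23*(-4) = (-103 - 2740) + 4/23 = -2843 + 4/23 = -65385/23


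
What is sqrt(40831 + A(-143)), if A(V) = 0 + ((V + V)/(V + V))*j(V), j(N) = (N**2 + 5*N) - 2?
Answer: sqrt(60563) ≈ 246.10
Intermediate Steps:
j(N) = -2 + N**2 + 5*N
A(V) = -2 + V**2 + 5*V (A(V) = 0 + ((V + V)/(V + V))*(-2 + V**2 + 5*V) = 0 + ((2*V)/((2*V)))*(-2 + V**2 + 5*V) = 0 + ((2*V)*(1/(2*V)))*(-2 + V**2 + 5*V) = 0 + 1*(-2 + V**2 + 5*V) = 0 + (-2 + V**2 + 5*V) = -2 + V**2 + 5*V)
sqrt(40831 + A(-143)) = sqrt(40831 + (-2 + (-143)**2 + 5*(-143))) = sqrt(40831 + (-2 + 20449 - 715)) = sqrt(40831 + 19732) = sqrt(60563)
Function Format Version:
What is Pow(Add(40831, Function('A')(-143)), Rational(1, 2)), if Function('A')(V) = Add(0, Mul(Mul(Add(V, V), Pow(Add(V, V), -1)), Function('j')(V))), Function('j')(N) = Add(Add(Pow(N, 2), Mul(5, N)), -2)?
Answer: Pow(60563, Rational(1, 2)) ≈ 246.10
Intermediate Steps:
Function('j')(N) = Add(-2, Pow(N, 2), Mul(5, N))
Function('A')(V) = Add(-2, Pow(V, 2), Mul(5, V)) (Function('A')(V) = Add(0, Mul(Mul(Add(V, V), Pow(Add(V, V), -1)), Add(-2, Pow(V, 2), Mul(5, V)))) = Add(0, Mul(Mul(Mul(2, V), Pow(Mul(2, V), -1)), Add(-2, Pow(V, 2), Mul(5, V)))) = Add(0, Mul(Mul(Mul(2, V), Mul(Rational(1, 2), Pow(V, -1))), Add(-2, Pow(V, 2), Mul(5, V)))) = Add(0, Mul(1, Add(-2, Pow(V, 2), Mul(5, V)))) = Add(0, Add(-2, Pow(V, 2), Mul(5, V))) = Add(-2, Pow(V, 2), Mul(5, V)))
Pow(Add(40831, Function('A')(-143)), Rational(1, 2)) = Pow(Add(40831, Add(-2, Pow(-143, 2), Mul(5, -143))), Rational(1, 2)) = Pow(Add(40831, Add(-2, 20449, -715)), Rational(1, 2)) = Pow(Add(40831, 19732), Rational(1, 2)) = Pow(60563, Rational(1, 2))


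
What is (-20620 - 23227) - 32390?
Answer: -76237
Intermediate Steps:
(-20620 - 23227) - 32390 = -43847 - 32390 = -76237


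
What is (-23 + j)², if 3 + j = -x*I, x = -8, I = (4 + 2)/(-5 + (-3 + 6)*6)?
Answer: 84100/169 ≈ 497.63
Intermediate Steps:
I = 6/13 (I = 6/(-5 + 3*6) = 6/(-5 + 18) = 6/13 ≈ 0.46154)
j = 9/13 (j = -3 - (-8)*6/13 = -3 - 1*(-48/13) = -3 + 48/13 = 9/13 ≈ 0.69231)
(-23 + j)² = (-23 + 9/13)² = (-290/13)² = 84100/169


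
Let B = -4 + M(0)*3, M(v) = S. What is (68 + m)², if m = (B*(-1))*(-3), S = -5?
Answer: 121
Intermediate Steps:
M(v) = -5
B = -19 (B = -4 - 5*3 = -4 - 15 = -19)
m = -57 (m = -19*(-1)*(-3) = 19*(-3) = -57)
(68 + m)² = (68 - 57)² = 11² = 121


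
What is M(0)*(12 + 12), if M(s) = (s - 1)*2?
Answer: -48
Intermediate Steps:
M(s) = -2 + 2*s (M(s) = (-1 + s)*2 = -2 + 2*s)
M(0)*(12 + 12) = (-2 + 2*0)*(12 + 12) = (-2 + 0)*24 = -2*24 = -48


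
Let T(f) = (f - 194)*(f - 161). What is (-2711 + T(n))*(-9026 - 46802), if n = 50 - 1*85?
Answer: -2354434244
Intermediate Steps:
n = -35 (n = 50 - 85 = -35)
T(f) = (-194 + f)*(-161 + f)
(-2711 + T(n))*(-9026 - 46802) = (-2711 + (31234 + (-35)² - 355*(-35)))*(-9026 - 46802) = (-2711 + (31234 + 1225 + 12425))*(-55828) = (-2711 + 44884)*(-55828) = 42173*(-55828) = -2354434244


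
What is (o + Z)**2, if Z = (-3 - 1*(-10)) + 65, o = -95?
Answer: 529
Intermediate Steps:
Z = 72 (Z = (-3 + 10) + 65 = 7 + 65 = 72)
(o + Z)**2 = (-95 + 72)**2 = (-23)**2 = 529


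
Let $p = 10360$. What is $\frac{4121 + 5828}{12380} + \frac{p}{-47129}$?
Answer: $\frac{340629621}{583457020} \approx 0.58381$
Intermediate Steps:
$\frac{4121 + 5828}{12380} + \frac{p}{-47129} = \frac{4121 + 5828}{12380} + \frac{10360}{-47129} = 9949 \cdot \frac{1}{12380} + 10360 \left(- \frac{1}{47129}\right) = \frac{9949}{12380} - \frac{10360}{47129} = \frac{340629621}{583457020}$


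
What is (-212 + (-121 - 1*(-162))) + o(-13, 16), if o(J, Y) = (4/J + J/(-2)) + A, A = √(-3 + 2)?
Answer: -4285/26 + I ≈ -164.81 + 1.0*I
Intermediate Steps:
A = I (A = √(-1) = I ≈ 1.0*I)
o(J, Y) = I + 4/J - J/2 (o(J, Y) = (4/J + J/(-2)) + I = (4/J + J*(-½)) + I = (4/J - J/2) + I = I + 4/J - J/2)
(-212 + (-121 - 1*(-162))) + o(-13, 16) = (-212 + (-121 - 1*(-162))) + (I + 4/(-13) - ½*(-13)) = (-212 + (-121 + 162)) + (I + 4*(-1/13) + 13/2) = (-212 + 41) + (I - 4/13 + 13/2) = -171 + (161/26 + I) = -4285/26 + I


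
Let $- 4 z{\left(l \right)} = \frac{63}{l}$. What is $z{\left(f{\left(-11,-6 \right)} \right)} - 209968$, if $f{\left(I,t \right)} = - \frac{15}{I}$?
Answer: $- \frac{4199591}{20} \approx -2.0998 \cdot 10^{5}$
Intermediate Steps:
$z{\left(l \right)} = - \frac{63}{4 l}$ ($z{\left(l \right)} = - \frac{63 \frac{1}{l}}{4} = - \frac{63}{4 l}$)
$z{\left(f{\left(-11,-6 \right)} \right)} - 209968 = - \frac{63}{4 \left(- \frac{15}{-11}\right)} - 209968 = - \frac{63}{4 \left(\left(-15\right) \left(- \frac{1}{11}\right)\right)} - 209968 = - \frac{63}{4 \cdot \frac{15}{11}} - 209968 = \left(- \frac{63}{4}\right) \frac{11}{15} - 209968 = - \frac{231}{20} - 209968 = - \frac{4199591}{20}$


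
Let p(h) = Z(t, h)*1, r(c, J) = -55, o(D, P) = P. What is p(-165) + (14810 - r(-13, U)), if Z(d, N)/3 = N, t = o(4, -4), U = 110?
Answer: 14370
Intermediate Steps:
t = -4
Z(d, N) = 3*N
p(h) = 3*h (p(h) = (3*h)*1 = 3*h)
p(-165) + (14810 - r(-13, U)) = 3*(-165) + (14810 - 1*(-55)) = -495 + (14810 + 55) = -495 + 14865 = 14370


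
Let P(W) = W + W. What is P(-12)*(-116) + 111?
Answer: 2895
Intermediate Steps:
P(W) = 2*W
P(-12)*(-116) + 111 = (2*(-12))*(-116) + 111 = -24*(-116) + 111 = 2784 + 111 = 2895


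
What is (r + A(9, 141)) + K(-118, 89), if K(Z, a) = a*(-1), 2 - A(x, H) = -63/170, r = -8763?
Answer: -1504437/170 ≈ -8849.6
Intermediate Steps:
A(x, H) = 403/170 (A(x, H) = 2 - (-63)/170 = 2 - 1*(-63/170) = 2 + 63/170 = 403/170)
K(Z, a) = -a
(r + A(9, 141)) + K(-118, 89) = (-8763 + 403/170) - 1*89 = -1489307/170 - 89 = -1504437/170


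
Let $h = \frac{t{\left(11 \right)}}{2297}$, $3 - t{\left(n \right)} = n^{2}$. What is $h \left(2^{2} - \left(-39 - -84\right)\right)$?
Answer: $\frac{4838}{2297} \approx 2.1062$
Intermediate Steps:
$t{\left(n \right)} = 3 - n^{2}$
$h = - \frac{118}{2297}$ ($h = \frac{3 - 11^{2}}{2297} = \left(3 - 121\right) \frac{1}{2297} = \left(-118\right) \frac{1}{2297} = - \frac{118}{2297} \approx -0.051371$)
$h \left(2^{2} - \left(-39 - -84\right)\right) = - \frac{118 \left(2^{2} - \left(-39 - -84\right)\right)}{2297} = - \frac{118 \left(4 - \left(-39 + 84\right)\right)}{2297} = - \frac{118 \left(4 - 45\right)}{2297} = \left(- \frac{118}{2297}\right) \left(-41\right) = \frac{4838}{2297}$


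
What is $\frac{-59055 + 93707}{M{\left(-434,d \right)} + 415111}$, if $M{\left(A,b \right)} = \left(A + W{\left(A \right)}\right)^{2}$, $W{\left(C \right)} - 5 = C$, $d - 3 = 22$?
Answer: $\frac{8663}{289970} \approx 0.029876$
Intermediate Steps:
$d = 25$ ($d = 3 + 22 = 25$)
$W{\left(C \right)} = 5 + C$
$M{\left(A,b \right)} = \left(5 + 2 A\right)^{2}$ ($M{\left(A,b \right)} = \left(A + \left(5 + A\right)\right)^{2} = \left(5 + 2 A\right)^{2}$)
$\frac{-59055 + 93707}{M{\left(-434,d \right)} + 415111} = \frac{-59055 + 93707}{\left(5 + 2 \left(-434\right)\right)^{2} + 415111} = \frac{34652}{\left(5 - 868\right)^{2} + 415111} = \frac{34652}{\left(-863\right)^{2} + 415111} = \frac{34652}{744769 + 415111} = \frac{34652}{1159880} = 34652 \cdot \frac{1}{1159880} = \frac{8663}{289970}$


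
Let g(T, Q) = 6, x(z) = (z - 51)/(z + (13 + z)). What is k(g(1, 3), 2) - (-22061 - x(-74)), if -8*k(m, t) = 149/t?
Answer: 9526729/432 ≈ 22053.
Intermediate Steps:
x(z) = (-51 + z)/(13 + 2*z)
k(m, t) = -149/(8*t)
k(g(1, 3), 2) - (-22061 - x(-74)) = -149/8/2 - (-22061 - (-51 - 74)/(13 + 2*(-74))) = -149/8*½ - (-22061 - (-125)/(13 - 148)) = -149/16 - (-22061 - (-125)/(-135)) = -149/16 - (-22061 - (-1)*(-125)/135) = -149/16 - (-22061 - 1*25/27) = -149/16 - (-22061 - 25/27) = -149/16 - 1*(-595672/27) = -149/16 + 595672/27 = 9526729/432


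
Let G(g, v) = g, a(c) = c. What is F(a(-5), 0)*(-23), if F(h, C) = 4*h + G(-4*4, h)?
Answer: 828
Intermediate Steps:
F(h, C) = -16 + 4*h (F(h, C) = 4*h - 4*4 = 4*h - 16 = -16 + 4*h)
F(a(-5), 0)*(-23) = (-16 + 4*(-5))*(-23) = (-16 - 20)*(-23) = -36*(-23) = 828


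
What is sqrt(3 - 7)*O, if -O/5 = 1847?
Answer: -18470*I ≈ -18470.0*I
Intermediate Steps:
O = -9235 (O = -5*1847 = -9235)
sqrt(3 - 7)*O = sqrt(3 - 7)*(-9235) = sqrt(-4)*(-9235) = (2*I)*(-9235) = -18470*I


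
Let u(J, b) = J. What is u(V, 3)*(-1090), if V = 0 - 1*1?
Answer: 1090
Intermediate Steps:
V = -1 (V = 0 - 1 = -1)
u(V, 3)*(-1090) = -1*(-1090) = 1090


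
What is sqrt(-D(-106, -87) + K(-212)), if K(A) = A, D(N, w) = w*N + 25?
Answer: 3*I*sqrt(1051) ≈ 97.257*I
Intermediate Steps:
D(N, w) = 25 + N*w (D(N, w) = N*w + 25 = 25 + N*w)
sqrt(-D(-106, -87) + K(-212)) = sqrt(-(25 - 106*(-87)) - 212) = sqrt(-(25 + 9222) - 212) = sqrt(-1*9247 - 212) = sqrt(-9247 - 212) = sqrt(-9459) = 3*I*sqrt(1051)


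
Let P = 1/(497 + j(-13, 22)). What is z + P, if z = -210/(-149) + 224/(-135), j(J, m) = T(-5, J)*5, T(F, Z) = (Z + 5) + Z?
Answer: -1950077/7885080 ≈ -0.24731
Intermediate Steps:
T(F, Z) = 5 + 2*Z (T(F, Z) = (5 + Z) + Z = 5 + 2*Z)
j(J, m) = 25 + 10*J (j(J, m) = (5 + 2*J)*5 = 25 + 10*J)
z = -5026/20115 (z = -210*(-1/149) + 224*(-1/135) = 210/149 - 224/135 = -5026/20115 ≈ -0.24986)
P = 1/392 (P = 1/(497 + (25 + 10*(-13))) = 1/(497 + (25 - 130)) = 1/(497 - 105) = 1/392 ≈ 0.0025510)
z + P = -5026/20115 + 1/392 = -1950077/7885080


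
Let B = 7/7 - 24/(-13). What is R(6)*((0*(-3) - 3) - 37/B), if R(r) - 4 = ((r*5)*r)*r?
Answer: -17344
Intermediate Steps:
B = 37/13 (B = 7*(⅐) - 24*(-1/13) = 1 + 24/13 = 37/13 ≈ 2.8462)
R(r) = 4 + 5*r³ (R(r) = 4 + ((r*5)*r)*r = 4 + ((5*r)*r)*r = 4 + (5*r²)*r = 4 + 5*r³)
R(6)*((0*(-3) - 3) - 37/B) = (4 + 5*6³)*((0*(-3) - 3) - 37/37/13) = (4 + 5*216)*((0 - 3) - 37*13/37) = (4 + 1080)*(-3 - 13) = 1084*(-16) = -17344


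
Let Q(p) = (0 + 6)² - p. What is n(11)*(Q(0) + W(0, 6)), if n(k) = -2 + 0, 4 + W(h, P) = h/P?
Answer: -64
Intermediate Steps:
W(h, P) = -4 + h/P
n(k) = -2
Q(p) = 36 - p (Q(p) = 6² - p = 36 - p)
n(11)*(Q(0) + W(0, 6)) = -2*((36 - 1*0) + (-4 + 0/6)) = -2*((36 + 0) + (-4 + 0*(⅙))) = -2*(36 + (-4 + 0)) = -2*(36 - 4) = -2*32 = -64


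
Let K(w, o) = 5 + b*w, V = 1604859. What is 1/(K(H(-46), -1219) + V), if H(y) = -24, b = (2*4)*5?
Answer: 1/1603904 ≈ 6.2348e-7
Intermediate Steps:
b = 40 (b = 8*5 = 40)
K(w, o) = 5 + 40*w
1/(K(H(-46), -1219) + V) = 1/((5 + 40*(-24)) + 1604859) = 1/((5 - 960) + 1604859) = 1/(-955 + 1604859) = 1/1603904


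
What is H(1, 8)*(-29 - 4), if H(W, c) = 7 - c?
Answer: 33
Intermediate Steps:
H(1, 8)*(-29 - 4) = (7 - 1*8)*(-29 - 4) = (7 - 8)*(-33) = -1*(-33) = 33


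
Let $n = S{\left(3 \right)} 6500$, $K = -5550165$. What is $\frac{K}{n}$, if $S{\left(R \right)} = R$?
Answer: $- \frac{370011}{1300} \approx -284.62$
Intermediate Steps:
$n = 19500$ ($n = 3 \cdot 6500 = 19500$)
$\frac{K}{n} = - \frac{5550165}{19500} = \left(-5550165\right) \frac{1}{19500} = - \frac{370011}{1300}$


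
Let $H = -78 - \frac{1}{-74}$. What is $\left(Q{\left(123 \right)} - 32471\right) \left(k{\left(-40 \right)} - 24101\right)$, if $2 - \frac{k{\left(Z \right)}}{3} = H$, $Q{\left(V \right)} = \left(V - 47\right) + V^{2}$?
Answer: $\frac{15243434861}{37} \approx 4.1198 \cdot 10^{8}$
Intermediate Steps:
$Q{\left(V \right)} = -47 + V + V^{2}$ ($Q{\left(V \right)} = \left(-47 + V\right) + V^{2} = -47 + V + V^{2}$)
$H = - \frac{5771}{74}$ ($H = -78 - - \frac{1}{74} = -78 + \frac{1}{74} = - \frac{5771}{74} \approx -77.986$)
$k{\left(Z \right)} = \frac{17757}{74}$ ($k{\left(Z \right)} = 6 - - \frac{17313}{74} = 6 + \frac{17313}{74} = \frac{17757}{74}$)
$\left(Q{\left(123 \right)} - 32471\right) \left(k{\left(-40 \right)} - 24101\right) = \left(\left(-47 + 123 + 123^{2}\right) - 32471\right) \left(\frac{17757}{74} - 24101\right) = \left(\left(-47 + 123 + 15129\right) - 32471\right) \left(- \frac{1765717}{74}\right) = \left(15205 - 32471\right) \left(- \frac{1765717}{74}\right) = \left(-17266\right) \left(- \frac{1765717}{74}\right) = \frac{15243434861}{37}$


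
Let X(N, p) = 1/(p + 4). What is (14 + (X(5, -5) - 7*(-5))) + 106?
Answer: 154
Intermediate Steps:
X(N, p) = 1/(4 + p)
(14 + (X(5, -5) - 7*(-5))) + 106 = (14 + (1/(4 - 5) - 7*(-5))) + 106 = (14 + (1/(-1) + 35)) + 106 = (14 + (-1 + 35)) + 106 = (14 + 34) + 106 = 48 + 106 = 154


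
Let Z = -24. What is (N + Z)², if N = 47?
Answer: 529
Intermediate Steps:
(N + Z)² = (47 - 24)² = 23² = 529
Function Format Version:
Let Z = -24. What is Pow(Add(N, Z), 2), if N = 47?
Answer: 529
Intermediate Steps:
Pow(Add(N, Z), 2) = Pow(Add(47, -24), 2) = Pow(23, 2) = 529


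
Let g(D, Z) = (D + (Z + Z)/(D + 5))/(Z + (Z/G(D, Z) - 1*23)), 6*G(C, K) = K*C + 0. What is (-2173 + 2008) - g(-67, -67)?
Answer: -5168135/31186 ≈ -165.72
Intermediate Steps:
G(C, K) = C*K/6 (G(C, K) = (K*C + 0)/6 = (C*K + 0)/6 = (C*K)/6 = C*K/6)
g(D, Z) = (D + 2*Z/(5 + D))/(-23 + Z + 6/D) (g(D, Z) = (D + (Z + Z)/(D + 5))/(Z + (Z/((D*Z/6)) - 1*23)) = (D + (2*Z)/(5 + D))/(Z + (Z*(6/(D*Z)) - 23)) = (D + 2*Z/(5 + D))/(Z + (6/D - 23)) = (D + 2*Z/(5 + D))/(Z + (-23 + 6/D)) = (D + 2*Z/(5 + D))/(-23 + Z + 6/D))
(-2173 + 2008) - g(-67, -67) = (-2173 + 2008) - (-67)*((-67)² + 2*(-67) + 5*(-67))/(30 - 109*(-67) - 23*(-67)² - 67*(-67)² + 5*(-67)*(-67)) = -165 - (-67)*(4489 - 134 - 335)/(30 + 7303 - 23*4489 - 67*4489 + 22445) = -165 - (-67)*4020/(30 + 7303 - 103247 - 300763 + 22445) = -165 - (-67)*4020/(-374232) = -165 - (-67)*(-1)*4020/374232 = -165 - 1*22445/31186 = -165 - 22445/31186 = -5168135/31186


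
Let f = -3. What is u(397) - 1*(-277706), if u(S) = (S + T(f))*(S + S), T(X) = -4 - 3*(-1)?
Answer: 592130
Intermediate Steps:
T(X) = -1 (T(X) = -4 + 3 = -1)
u(S) = 2*S*(-1 + S) (u(S) = (S - 1)*(S + S) = (-1 + S)*(2*S) = 2*S*(-1 + S))
u(397) - 1*(-277706) = 2*397*(-1 + 397) - 1*(-277706) = 2*397*396 + 277706 = 314424 + 277706 = 592130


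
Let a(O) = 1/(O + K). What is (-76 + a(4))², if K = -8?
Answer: 93025/16 ≈ 5814.1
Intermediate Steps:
a(O) = 1/(-8 + O) (a(O) = 1/(O - 8) = 1/(-8 + O))
(-76 + a(4))² = (-76 + 1/(-8 + 4))² = (-76 + 1/(-4))² = (-76 - ¼)² = (-305/4)² = 93025/16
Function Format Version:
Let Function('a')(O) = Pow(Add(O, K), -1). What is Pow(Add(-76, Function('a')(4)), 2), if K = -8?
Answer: Rational(93025, 16) ≈ 5814.1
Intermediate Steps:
Function('a')(O) = Pow(Add(-8, O), -1) (Function('a')(O) = Pow(Add(O, -8), -1) = Pow(Add(-8, O), -1))
Pow(Add(-76, Function('a')(4)), 2) = Pow(Add(-76, Pow(Add(-8, 4), -1)), 2) = Pow(Add(-76, Pow(-4, -1)), 2) = Pow(Add(-76, Rational(-1, 4)), 2) = Pow(Rational(-305, 4), 2) = Rational(93025, 16)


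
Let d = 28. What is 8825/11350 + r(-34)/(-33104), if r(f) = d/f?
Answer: 49665865/63874168 ≈ 0.77756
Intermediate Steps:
r(f) = 28/f
8825/11350 + r(-34)/(-33104) = 8825/11350 + (28/(-34))/(-33104) = 8825*(1/11350) + (28*(-1/34))*(-1/33104) = 353/454 - 14/17*(-1/33104) = 353/454 + 7/281384 = 49665865/63874168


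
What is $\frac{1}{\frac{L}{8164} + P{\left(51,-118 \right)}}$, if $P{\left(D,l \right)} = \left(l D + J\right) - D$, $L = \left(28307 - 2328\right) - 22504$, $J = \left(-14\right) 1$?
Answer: $- \frac{8164}{49658137} \approx -0.0001644$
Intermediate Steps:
$J = -14$
$L = 3475$ ($L = 25979 - 22504 = 3475$)
$P{\left(D,l \right)} = -14 - D + D l$ ($P{\left(D,l \right)} = \left(l D - 14\right) - D = \left(D l - 14\right) - D = \left(-14 + D l\right) - D = -14 - D + D l$)
$\frac{1}{\frac{L}{8164} + P{\left(51,-118 \right)}} = \frac{1}{\frac{3475}{8164} - 6083} = \frac{1}{- \frac{49658137}{8164}} = - \frac{8164}{49658137}$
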